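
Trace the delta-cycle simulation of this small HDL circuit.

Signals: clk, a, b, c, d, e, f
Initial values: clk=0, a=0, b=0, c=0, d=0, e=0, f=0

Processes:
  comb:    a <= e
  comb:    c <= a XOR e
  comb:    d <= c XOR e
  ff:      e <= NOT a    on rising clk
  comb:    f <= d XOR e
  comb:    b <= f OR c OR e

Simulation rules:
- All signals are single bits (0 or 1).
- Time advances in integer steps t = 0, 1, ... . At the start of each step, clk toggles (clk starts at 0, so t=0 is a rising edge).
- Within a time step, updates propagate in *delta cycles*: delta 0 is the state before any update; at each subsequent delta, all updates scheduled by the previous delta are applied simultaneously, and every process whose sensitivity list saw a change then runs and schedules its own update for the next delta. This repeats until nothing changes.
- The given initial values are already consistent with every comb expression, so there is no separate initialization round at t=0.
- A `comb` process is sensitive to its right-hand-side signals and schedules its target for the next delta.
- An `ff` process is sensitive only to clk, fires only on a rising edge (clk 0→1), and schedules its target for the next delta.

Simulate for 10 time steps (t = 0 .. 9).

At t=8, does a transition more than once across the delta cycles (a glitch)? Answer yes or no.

[bits: b,d,a,e,c,f,clk]
t=0: Δ0=0000000 Δ1=0000001 Δ2=0001001 Δ3=1111111 Δ4=1011001 Δ5=1111011 Δ6=1111001 | 6Δ
t=1: Δ0=1111001 Δ1=1111000 | 1Δ
t=2: Δ0=1111000 Δ1=1111001 Δ2=1110001 Δ3=0000111 Δ4=1100001 Δ5=0000011 Δ6=1000001 Δ7=0000001 | 7Δ
t=3: Δ0=0000001 Δ1=0000000 | 1Δ
t=4: Δ0=0000000 Δ1=0000001 Δ2=0001001 Δ3=1111111 Δ4=1011001 Δ5=1111011 Δ6=1111001 | 6Δ
t=5: Δ0=1111001 Δ1=1111000 | 1Δ
t=6: Δ0=1111000 Δ1=1111001 Δ2=1110001 Δ3=0000111 Δ4=1100001 Δ5=0000011 Δ6=1000001 Δ7=0000001 | 7Δ
t=7: Δ0=0000001 Δ1=0000000 | 1Δ
t=8: Δ0=0000000 Δ1=0000001 Δ2=0001001 Δ3=1111111 Δ4=1011001 Δ5=1111011 Δ6=1111001 | 6Δ
t=9: Δ0=1111001 Δ1=1111000 | 1Δ

no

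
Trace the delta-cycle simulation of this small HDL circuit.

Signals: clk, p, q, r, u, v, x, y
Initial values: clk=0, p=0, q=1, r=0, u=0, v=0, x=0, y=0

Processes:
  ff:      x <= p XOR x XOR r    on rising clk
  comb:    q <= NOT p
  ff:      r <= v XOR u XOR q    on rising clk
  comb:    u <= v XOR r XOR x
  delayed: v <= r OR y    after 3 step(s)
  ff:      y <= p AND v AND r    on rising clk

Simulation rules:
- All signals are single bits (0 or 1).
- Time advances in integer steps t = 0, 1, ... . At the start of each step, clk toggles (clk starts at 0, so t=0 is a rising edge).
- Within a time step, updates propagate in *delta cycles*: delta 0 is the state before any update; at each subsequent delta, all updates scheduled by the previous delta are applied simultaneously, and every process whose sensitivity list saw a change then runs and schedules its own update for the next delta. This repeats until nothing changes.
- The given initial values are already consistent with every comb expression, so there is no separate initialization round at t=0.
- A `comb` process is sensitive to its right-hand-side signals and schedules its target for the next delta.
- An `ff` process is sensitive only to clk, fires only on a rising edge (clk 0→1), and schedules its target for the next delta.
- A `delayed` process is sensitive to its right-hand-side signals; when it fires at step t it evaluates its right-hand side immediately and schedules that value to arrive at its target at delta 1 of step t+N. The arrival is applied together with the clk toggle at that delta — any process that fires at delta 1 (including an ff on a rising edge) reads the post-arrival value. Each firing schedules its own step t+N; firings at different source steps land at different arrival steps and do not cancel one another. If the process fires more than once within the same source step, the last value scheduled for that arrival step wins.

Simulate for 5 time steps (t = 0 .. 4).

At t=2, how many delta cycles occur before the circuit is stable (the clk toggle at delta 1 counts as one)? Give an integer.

t=0 Δ0: x=0 u=0 p=0 clk=0 r=0 v=0 q=1 y=0
  Δ1: clk:0→1
  Δ2: r:0→1
  Δ3: u:0→1
  (3Δ to stable)
t=1 Δ0: x=0 u=1 p=0 clk=1 r=1 v=0 q=1 y=0
  Δ1: clk:1→0
  (1Δ to stable)
t=2 Δ0: x=0 u=1 p=0 clk=0 r=1 v=0 q=1 y=0
  Δ1: clk:0→1
  Δ2: x:0→1, r:1→0
  (2Δ to stable)
t=3 Δ0: x=1 u=1 p=0 clk=1 r=0 v=0 q=1 y=0
  Δ1: clk:1→0, v:0→1
  Δ2: u:1→0
  (2Δ to stable)
t=4 Δ0: x=1 u=0 p=0 clk=0 r=0 v=1 q=1 y=0
  Δ1: clk:0→1
  (1Δ to stable)

2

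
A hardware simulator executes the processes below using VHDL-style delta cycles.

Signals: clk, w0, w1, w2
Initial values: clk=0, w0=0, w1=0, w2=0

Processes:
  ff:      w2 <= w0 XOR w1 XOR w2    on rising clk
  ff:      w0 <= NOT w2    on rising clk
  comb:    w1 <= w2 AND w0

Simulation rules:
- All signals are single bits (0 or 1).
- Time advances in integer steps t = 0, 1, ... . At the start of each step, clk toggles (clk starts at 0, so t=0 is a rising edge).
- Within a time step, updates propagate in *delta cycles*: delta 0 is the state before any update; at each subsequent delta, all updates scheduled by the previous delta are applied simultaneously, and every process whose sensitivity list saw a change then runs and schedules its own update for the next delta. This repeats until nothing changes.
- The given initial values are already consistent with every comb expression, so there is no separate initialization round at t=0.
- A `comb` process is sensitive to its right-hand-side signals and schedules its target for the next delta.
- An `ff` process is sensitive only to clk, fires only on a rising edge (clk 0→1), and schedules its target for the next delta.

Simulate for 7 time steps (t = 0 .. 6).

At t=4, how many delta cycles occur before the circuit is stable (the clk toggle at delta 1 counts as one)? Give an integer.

3

t=0 Δ0: w1=0 w2=0 w0=0 clk=0
  Δ1: clk:0→1
  Δ2: w0:0→1
  (2Δ to stable)
t=1 Δ0: w1=0 w2=0 w0=1 clk=1
  Δ1: clk:1→0
  (1Δ to stable)
t=2 Δ0: w1=0 w2=0 w0=1 clk=0
  Δ1: clk:0→1
  Δ2: w2:0→1
  Δ3: w1:0→1
  (3Δ to stable)
t=3 Δ0: w1=1 w2=1 w0=1 clk=1
  Δ1: clk:1→0
  (1Δ to stable)
t=4 Δ0: w1=1 w2=1 w0=1 clk=0
  Δ1: clk:0→1
  Δ2: w0:1→0
  Δ3: w1:1→0
  (3Δ to stable)
t=5 Δ0: w1=0 w2=1 w0=0 clk=1
  Δ1: clk:1→0
  (1Δ to stable)
t=6 Δ0: w1=0 w2=1 w0=0 clk=0
  Δ1: clk:0→1
  (1Δ to stable)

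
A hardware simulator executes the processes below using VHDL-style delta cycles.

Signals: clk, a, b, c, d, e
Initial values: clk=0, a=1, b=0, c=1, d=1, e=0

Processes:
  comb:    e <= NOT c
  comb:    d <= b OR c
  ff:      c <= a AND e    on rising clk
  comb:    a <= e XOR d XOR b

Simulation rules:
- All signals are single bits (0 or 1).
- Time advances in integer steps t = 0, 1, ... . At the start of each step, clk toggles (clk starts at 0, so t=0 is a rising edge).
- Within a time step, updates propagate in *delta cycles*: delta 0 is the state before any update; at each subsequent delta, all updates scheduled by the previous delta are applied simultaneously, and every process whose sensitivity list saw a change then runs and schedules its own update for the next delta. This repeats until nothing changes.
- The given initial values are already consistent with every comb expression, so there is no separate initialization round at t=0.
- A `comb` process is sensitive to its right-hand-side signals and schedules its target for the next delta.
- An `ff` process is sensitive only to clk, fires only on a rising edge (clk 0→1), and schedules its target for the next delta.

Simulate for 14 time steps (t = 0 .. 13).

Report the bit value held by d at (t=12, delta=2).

t0.Δ0 b=0 d=1 clk=0 c=1 a=1 e=0
t0.Δ1 b=0 d=1 clk=1 c=1 a=1 e=0
t0.Δ2 b=0 d=1 clk=1 c=0 a=1 e=0
t0.Δ3 b=0 d=0 clk=1 c=0 a=1 e=1
t1.Δ0 b=0 d=0 clk=1 c=0 a=1 e=1
t1.Δ1 b=0 d=0 clk=0 c=0 a=1 e=1
t2.Δ0 b=0 d=0 clk=0 c=0 a=1 e=1
t2.Δ1 b=0 d=0 clk=1 c=0 a=1 e=1
t2.Δ2 b=0 d=0 clk=1 c=1 a=1 e=1
t2.Δ3 b=0 d=1 clk=1 c=1 a=1 e=0
t3.Δ0 b=0 d=1 clk=1 c=1 a=1 e=0
t3.Δ1 b=0 d=1 clk=0 c=1 a=1 e=0
t4.Δ0 b=0 d=1 clk=0 c=1 a=1 e=0
t4.Δ1 b=0 d=1 clk=1 c=1 a=1 e=0
t4.Δ2 b=0 d=1 clk=1 c=0 a=1 e=0
t4.Δ3 b=0 d=0 clk=1 c=0 a=1 e=1
t5.Δ0 b=0 d=0 clk=1 c=0 a=1 e=1
t5.Δ1 b=0 d=0 clk=0 c=0 a=1 e=1
t6.Δ0 b=0 d=0 clk=0 c=0 a=1 e=1
t6.Δ1 b=0 d=0 clk=1 c=0 a=1 e=1
t6.Δ2 b=0 d=0 clk=1 c=1 a=1 e=1
t6.Δ3 b=0 d=1 clk=1 c=1 a=1 e=0
t7.Δ0 b=0 d=1 clk=1 c=1 a=1 e=0
t7.Δ1 b=0 d=1 clk=0 c=1 a=1 e=0
t8.Δ0 b=0 d=1 clk=0 c=1 a=1 e=0
t8.Δ1 b=0 d=1 clk=1 c=1 a=1 e=0
t8.Δ2 b=0 d=1 clk=1 c=0 a=1 e=0
t8.Δ3 b=0 d=0 clk=1 c=0 a=1 e=1
t9.Δ0 b=0 d=0 clk=1 c=0 a=1 e=1
t9.Δ1 b=0 d=0 clk=0 c=0 a=1 e=1
t10.Δ0 b=0 d=0 clk=0 c=0 a=1 e=1
t10.Δ1 b=0 d=0 clk=1 c=0 a=1 e=1
t10.Δ2 b=0 d=0 clk=1 c=1 a=1 e=1
t10.Δ3 b=0 d=1 clk=1 c=1 a=1 e=0
t11.Δ0 b=0 d=1 clk=1 c=1 a=1 e=0
t11.Δ1 b=0 d=1 clk=0 c=1 a=1 e=0
t12.Δ0 b=0 d=1 clk=0 c=1 a=1 e=0
t12.Δ1 b=0 d=1 clk=1 c=1 a=1 e=0
t12.Δ2 b=0 d=1 clk=1 c=0 a=1 e=0
t12.Δ3 b=0 d=0 clk=1 c=0 a=1 e=1
t13.Δ0 b=0 d=0 clk=1 c=0 a=1 e=1
t13.Δ1 b=0 d=0 clk=0 c=0 a=1 e=1

1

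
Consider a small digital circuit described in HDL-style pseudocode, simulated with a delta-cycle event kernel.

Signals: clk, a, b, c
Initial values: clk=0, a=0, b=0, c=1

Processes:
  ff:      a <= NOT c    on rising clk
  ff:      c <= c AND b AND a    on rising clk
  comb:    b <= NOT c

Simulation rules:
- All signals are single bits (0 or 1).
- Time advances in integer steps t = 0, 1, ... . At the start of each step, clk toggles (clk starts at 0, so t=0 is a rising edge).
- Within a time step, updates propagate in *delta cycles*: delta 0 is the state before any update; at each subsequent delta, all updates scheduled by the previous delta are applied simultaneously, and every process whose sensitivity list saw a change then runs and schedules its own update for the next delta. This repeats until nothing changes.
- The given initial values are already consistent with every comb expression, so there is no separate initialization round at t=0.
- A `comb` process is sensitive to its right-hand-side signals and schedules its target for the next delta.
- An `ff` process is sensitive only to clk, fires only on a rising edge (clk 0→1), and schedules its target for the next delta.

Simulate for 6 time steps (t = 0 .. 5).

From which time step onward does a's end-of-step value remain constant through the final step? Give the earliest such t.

2

t0.Δ0 b=0 clk=0 a=0 c=1
t0.Δ1 b=0 clk=1 a=0 c=1
t0.Δ2 b=0 clk=1 a=0 c=0
t0.Δ3 b=1 clk=1 a=0 c=0
t1.Δ0 b=1 clk=1 a=0 c=0
t1.Δ1 b=1 clk=0 a=0 c=0
t2.Δ0 b=1 clk=0 a=0 c=0
t2.Δ1 b=1 clk=1 a=0 c=0
t2.Δ2 b=1 clk=1 a=1 c=0
t3.Δ0 b=1 clk=1 a=1 c=0
t3.Δ1 b=1 clk=0 a=1 c=0
t4.Δ0 b=1 clk=0 a=1 c=0
t4.Δ1 b=1 clk=1 a=1 c=0
t5.Δ0 b=1 clk=1 a=1 c=0
t5.Δ1 b=1 clk=0 a=1 c=0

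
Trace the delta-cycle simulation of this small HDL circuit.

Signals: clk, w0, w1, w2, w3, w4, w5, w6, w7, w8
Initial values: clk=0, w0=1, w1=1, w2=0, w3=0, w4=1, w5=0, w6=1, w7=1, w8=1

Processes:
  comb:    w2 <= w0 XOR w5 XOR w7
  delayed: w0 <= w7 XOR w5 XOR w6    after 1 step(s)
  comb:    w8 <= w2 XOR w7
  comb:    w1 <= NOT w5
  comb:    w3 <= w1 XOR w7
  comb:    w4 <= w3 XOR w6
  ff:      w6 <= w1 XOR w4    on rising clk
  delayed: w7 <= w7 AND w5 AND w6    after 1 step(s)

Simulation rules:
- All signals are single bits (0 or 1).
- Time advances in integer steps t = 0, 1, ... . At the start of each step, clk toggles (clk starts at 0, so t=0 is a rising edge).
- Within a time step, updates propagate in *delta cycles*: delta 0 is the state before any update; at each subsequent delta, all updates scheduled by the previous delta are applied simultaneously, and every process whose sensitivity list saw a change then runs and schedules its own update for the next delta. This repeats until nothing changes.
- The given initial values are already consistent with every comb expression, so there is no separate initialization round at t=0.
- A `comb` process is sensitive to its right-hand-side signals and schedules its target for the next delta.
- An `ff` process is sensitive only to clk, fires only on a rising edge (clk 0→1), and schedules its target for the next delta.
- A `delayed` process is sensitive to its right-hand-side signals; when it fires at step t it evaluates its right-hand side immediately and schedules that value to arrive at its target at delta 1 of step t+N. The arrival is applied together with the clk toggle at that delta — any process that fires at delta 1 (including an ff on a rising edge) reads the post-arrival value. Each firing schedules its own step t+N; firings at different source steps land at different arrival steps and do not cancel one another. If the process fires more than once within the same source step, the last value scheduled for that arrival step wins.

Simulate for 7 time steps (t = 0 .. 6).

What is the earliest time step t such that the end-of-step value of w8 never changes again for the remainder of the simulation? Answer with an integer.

t=0 Δ0: w2=0 w5=0 w3=0 w7=1 w0=1 w6=1 clk=0 w1=1 w4=1 w8=1
  Δ1: clk:0→1
  Δ2: w6:1→0
  Δ3: w4:1→0
  (3Δ to stable)
t=1 Δ0: w2=0 w5=0 w3=0 w7=1 w0=1 w6=0 clk=1 w1=1 w4=0 w8=1
  Δ1: w7:1→0, clk:1→0
  Δ2: w2:0→1, w3:0→1, w8:1→0
  Δ3: w4:0→1, w8:0→1
  (3Δ to stable)
t=2 Δ0: w2=1 w5=0 w3=1 w7=0 w0=1 w6=0 clk=0 w1=1 w4=1 w8=1
  Δ1: w0:1→0, clk:0→1
  Δ2: w2:1→0
  Δ3: w8:1→0
  (3Δ to stable)
t=3 Δ0: w2=0 w5=0 w3=1 w7=0 w0=0 w6=0 clk=1 w1=1 w4=1 w8=0
  Δ1: clk:1→0
  (1Δ to stable)
t=4 Δ0: w2=0 w5=0 w3=1 w7=0 w0=0 w6=0 clk=0 w1=1 w4=1 w8=0
  Δ1: clk:0→1
  (1Δ to stable)
t=5 Δ0: w2=0 w5=0 w3=1 w7=0 w0=0 w6=0 clk=1 w1=1 w4=1 w8=0
  Δ1: clk:1→0
  (1Δ to stable)
t=6 Δ0: w2=0 w5=0 w3=1 w7=0 w0=0 w6=0 clk=0 w1=1 w4=1 w8=0
  Δ1: clk:0→1
  (1Δ to stable)

2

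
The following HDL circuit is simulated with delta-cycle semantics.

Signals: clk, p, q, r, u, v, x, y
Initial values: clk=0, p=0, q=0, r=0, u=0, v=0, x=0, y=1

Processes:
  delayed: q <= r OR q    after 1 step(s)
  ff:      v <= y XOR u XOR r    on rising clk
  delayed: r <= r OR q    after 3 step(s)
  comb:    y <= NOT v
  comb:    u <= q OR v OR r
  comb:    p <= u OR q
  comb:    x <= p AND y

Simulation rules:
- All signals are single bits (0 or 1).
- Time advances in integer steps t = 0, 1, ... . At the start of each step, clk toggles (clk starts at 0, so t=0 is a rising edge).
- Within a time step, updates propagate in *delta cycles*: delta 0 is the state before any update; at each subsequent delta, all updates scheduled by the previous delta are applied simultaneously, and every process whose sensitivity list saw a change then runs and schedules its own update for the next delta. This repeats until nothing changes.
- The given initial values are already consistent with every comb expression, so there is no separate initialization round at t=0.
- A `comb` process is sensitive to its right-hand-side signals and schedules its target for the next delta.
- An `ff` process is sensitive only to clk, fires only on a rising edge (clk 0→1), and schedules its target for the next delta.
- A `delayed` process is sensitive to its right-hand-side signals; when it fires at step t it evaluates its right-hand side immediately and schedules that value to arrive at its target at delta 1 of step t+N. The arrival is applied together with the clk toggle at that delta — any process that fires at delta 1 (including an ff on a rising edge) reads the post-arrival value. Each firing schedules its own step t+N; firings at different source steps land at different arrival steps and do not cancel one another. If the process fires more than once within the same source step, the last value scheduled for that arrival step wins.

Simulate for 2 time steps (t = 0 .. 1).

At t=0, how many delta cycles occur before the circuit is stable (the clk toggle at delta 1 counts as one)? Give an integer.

t0.Δ0 u=0 x=0 p=0 q=0 r=0 y=1 clk=0 v=0
t0.Δ1 u=0 x=0 p=0 q=0 r=0 y=1 clk=1 v=0
t0.Δ2 u=0 x=0 p=0 q=0 r=0 y=1 clk=1 v=1
t0.Δ3 u=1 x=0 p=0 q=0 r=0 y=0 clk=1 v=1
t0.Δ4 u=1 x=0 p=1 q=0 r=0 y=0 clk=1 v=1
t1.Δ0 u=1 x=0 p=1 q=0 r=0 y=0 clk=1 v=1
t1.Δ1 u=1 x=0 p=1 q=0 r=0 y=0 clk=0 v=1

4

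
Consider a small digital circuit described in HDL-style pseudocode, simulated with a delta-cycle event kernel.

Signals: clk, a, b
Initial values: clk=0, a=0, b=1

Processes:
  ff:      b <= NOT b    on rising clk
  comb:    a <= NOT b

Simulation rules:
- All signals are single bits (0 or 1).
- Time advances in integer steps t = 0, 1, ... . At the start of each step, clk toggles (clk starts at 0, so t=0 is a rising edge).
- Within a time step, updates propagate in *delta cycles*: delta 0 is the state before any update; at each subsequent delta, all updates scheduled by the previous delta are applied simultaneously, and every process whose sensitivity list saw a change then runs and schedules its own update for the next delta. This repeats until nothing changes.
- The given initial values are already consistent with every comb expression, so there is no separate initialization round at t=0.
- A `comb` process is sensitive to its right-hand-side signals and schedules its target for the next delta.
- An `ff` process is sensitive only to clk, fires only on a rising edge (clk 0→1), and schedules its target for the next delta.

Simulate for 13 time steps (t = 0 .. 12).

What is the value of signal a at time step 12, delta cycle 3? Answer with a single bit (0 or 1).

t=0 Δ0: b=1 clk=0 a=0
  Δ1: clk:0→1
  Δ2: b:1→0
  Δ3: a:0→1
  (3Δ to stable)
t=1 Δ0: b=0 clk=1 a=1
  Δ1: clk:1→0
  (1Δ to stable)
t=2 Δ0: b=0 clk=0 a=1
  Δ1: clk:0→1
  Δ2: b:0→1
  Δ3: a:1→0
  (3Δ to stable)
t=3 Δ0: b=1 clk=1 a=0
  Δ1: clk:1→0
  (1Δ to stable)
t=4 Δ0: b=1 clk=0 a=0
  Δ1: clk:0→1
  Δ2: b:1→0
  Δ3: a:0→1
  (3Δ to stable)
t=5 Δ0: b=0 clk=1 a=1
  Δ1: clk:1→0
  (1Δ to stable)
t=6 Δ0: b=0 clk=0 a=1
  Δ1: clk:0→1
  Δ2: b:0→1
  Δ3: a:1→0
  (3Δ to stable)
t=7 Δ0: b=1 clk=1 a=0
  Δ1: clk:1→0
  (1Δ to stable)
t=8 Δ0: b=1 clk=0 a=0
  Δ1: clk:0→1
  Δ2: b:1→0
  Δ3: a:0→1
  (3Δ to stable)
t=9 Δ0: b=0 clk=1 a=1
  Δ1: clk:1→0
  (1Δ to stable)
t=10 Δ0: b=0 clk=0 a=1
  Δ1: clk:0→1
  Δ2: b:0→1
  Δ3: a:1→0
  (3Δ to stable)
t=11 Δ0: b=1 clk=1 a=0
  Δ1: clk:1→0
  (1Δ to stable)
t=12 Δ0: b=1 clk=0 a=0
  Δ1: clk:0→1
  Δ2: b:1→0
  Δ3: a:0→1
  (3Δ to stable)

1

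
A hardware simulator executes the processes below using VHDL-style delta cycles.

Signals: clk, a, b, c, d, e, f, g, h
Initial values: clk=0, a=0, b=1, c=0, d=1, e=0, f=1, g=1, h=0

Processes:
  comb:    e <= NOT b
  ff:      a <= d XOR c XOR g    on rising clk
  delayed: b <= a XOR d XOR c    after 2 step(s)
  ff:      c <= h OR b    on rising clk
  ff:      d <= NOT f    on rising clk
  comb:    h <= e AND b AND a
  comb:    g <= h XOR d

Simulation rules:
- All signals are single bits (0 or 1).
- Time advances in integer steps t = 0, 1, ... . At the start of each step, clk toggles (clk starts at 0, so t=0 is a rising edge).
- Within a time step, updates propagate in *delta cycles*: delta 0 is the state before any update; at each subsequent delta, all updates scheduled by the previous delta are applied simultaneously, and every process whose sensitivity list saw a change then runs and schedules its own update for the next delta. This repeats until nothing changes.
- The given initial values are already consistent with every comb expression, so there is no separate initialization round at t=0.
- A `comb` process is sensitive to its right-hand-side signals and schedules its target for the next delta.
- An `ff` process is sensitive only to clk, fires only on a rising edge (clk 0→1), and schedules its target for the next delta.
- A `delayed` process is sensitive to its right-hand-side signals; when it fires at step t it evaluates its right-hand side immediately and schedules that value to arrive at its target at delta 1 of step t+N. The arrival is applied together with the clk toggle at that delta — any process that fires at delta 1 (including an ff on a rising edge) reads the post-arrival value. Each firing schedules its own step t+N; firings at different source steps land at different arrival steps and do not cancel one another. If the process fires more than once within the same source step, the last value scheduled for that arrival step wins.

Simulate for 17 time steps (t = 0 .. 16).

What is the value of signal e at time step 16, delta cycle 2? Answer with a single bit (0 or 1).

[bits: b,c,g,h,e,a,f,clk,d]
t=0: Δ0=101000101 Δ1=101000111 Δ2=111000110 Δ3=110000110 | 3Δ
t=1: Δ0=110000110 Δ1=110000100 | 1Δ
t=2: Δ0=110000100 Δ1=110000110 Δ2=110001110 | 2Δ
t=3: Δ0=110001110 Δ1=110001100 | 1Δ
t=4: Δ0=110001100 Δ1=010001110 Δ2=000011110 | 2Δ
t=5: Δ0=000011110 Δ1=000011100 | 1Δ
t=6: Δ0=000011100 Δ1=100011110 Δ2=110100110 Δ3=111000110 Δ4=110000110 | 4Δ
t=7: Δ0=110000110 Δ1=110000100 | 1Δ
t=8: Δ0=110000100 Δ1=110000110 Δ2=110001110 | 2Δ
t=9: Δ0=110001110 Δ1=110001100 | 1Δ
t=10: Δ0=110001100 Δ1=010001110 Δ2=000011110 | 2Δ
t=11: Δ0=000011110 Δ1=000011100 | 1Δ
t=12: Δ0=000011100 Δ1=100011110 Δ2=110100110 Δ3=111000110 Δ4=110000110 | 4Δ
t=13: Δ0=110000110 Δ1=110000100 | 1Δ
t=14: Δ0=110000100 Δ1=110000110 Δ2=110001110 | 2Δ
t=15: Δ0=110001110 Δ1=110001100 | 1Δ
t=16: Δ0=110001100 Δ1=010001110 Δ2=000011110 | 2Δ

1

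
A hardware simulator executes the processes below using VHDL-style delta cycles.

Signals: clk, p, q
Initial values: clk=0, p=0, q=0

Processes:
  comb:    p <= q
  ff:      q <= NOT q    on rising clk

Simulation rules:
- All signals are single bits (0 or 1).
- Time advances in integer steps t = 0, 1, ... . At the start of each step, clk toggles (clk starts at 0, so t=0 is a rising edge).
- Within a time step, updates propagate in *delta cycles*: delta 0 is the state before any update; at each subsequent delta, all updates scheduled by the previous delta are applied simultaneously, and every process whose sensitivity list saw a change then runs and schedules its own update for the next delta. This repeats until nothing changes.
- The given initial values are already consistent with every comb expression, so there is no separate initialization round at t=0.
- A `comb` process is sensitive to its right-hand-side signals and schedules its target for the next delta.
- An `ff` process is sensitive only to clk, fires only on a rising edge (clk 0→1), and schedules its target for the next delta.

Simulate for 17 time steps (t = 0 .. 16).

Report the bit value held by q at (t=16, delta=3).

1

t=0 Δ0: q=0 clk=0 p=0
  Δ1: clk:0→1
  Δ2: q:0→1
  Δ3: p:0→1
  (3Δ to stable)
t=1 Δ0: q=1 clk=1 p=1
  Δ1: clk:1→0
  (1Δ to stable)
t=2 Δ0: q=1 clk=0 p=1
  Δ1: clk:0→1
  Δ2: q:1→0
  Δ3: p:1→0
  (3Δ to stable)
t=3 Δ0: q=0 clk=1 p=0
  Δ1: clk:1→0
  (1Δ to stable)
t=4 Δ0: q=0 clk=0 p=0
  Δ1: clk:0→1
  Δ2: q:0→1
  Δ3: p:0→1
  (3Δ to stable)
t=5 Δ0: q=1 clk=1 p=1
  Δ1: clk:1→0
  (1Δ to stable)
t=6 Δ0: q=1 clk=0 p=1
  Δ1: clk:0→1
  Δ2: q:1→0
  Δ3: p:1→0
  (3Δ to stable)
t=7 Δ0: q=0 clk=1 p=0
  Δ1: clk:1→0
  (1Δ to stable)
t=8 Δ0: q=0 clk=0 p=0
  Δ1: clk:0→1
  Δ2: q:0→1
  Δ3: p:0→1
  (3Δ to stable)
t=9 Δ0: q=1 clk=1 p=1
  Δ1: clk:1→0
  (1Δ to stable)
t=10 Δ0: q=1 clk=0 p=1
  Δ1: clk:0→1
  Δ2: q:1→0
  Δ3: p:1→0
  (3Δ to stable)
t=11 Δ0: q=0 clk=1 p=0
  Δ1: clk:1→0
  (1Δ to stable)
t=12 Δ0: q=0 clk=0 p=0
  Δ1: clk:0→1
  Δ2: q:0→1
  Δ3: p:0→1
  (3Δ to stable)
t=13 Δ0: q=1 clk=1 p=1
  Δ1: clk:1→0
  (1Δ to stable)
t=14 Δ0: q=1 clk=0 p=1
  Δ1: clk:0→1
  Δ2: q:1→0
  Δ3: p:1→0
  (3Δ to stable)
t=15 Δ0: q=0 clk=1 p=0
  Δ1: clk:1→0
  (1Δ to stable)
t=16 Δ0: q=0 clk=0 p=0
  Δ1: clk:0→1
  Δ2: q:0→1
  Δ3: p:0→1
  (3Δ to stable)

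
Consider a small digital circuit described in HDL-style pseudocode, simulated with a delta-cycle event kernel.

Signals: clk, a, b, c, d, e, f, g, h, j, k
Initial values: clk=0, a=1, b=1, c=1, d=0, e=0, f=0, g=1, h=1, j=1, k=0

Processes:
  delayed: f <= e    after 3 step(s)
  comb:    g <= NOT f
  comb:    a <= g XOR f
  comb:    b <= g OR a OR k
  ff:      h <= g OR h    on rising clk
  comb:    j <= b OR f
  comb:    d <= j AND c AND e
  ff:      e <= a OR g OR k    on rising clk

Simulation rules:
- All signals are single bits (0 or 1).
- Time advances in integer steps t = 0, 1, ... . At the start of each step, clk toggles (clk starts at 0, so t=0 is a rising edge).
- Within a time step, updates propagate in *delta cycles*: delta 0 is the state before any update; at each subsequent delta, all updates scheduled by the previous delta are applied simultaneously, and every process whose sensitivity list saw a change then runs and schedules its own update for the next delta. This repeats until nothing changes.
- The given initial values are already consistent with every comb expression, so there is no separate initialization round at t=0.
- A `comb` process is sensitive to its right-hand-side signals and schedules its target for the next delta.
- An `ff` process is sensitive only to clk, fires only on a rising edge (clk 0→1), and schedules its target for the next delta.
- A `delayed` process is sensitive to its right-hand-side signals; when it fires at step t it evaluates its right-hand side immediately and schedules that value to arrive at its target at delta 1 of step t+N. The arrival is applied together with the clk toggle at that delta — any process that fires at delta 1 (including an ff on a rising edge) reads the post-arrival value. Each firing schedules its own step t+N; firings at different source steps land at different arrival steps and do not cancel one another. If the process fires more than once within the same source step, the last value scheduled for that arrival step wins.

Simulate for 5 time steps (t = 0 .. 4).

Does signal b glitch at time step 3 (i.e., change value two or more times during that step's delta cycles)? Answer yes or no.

t=0 Δ0: g=1 k=0 c=1 e=0 clk=0 j=1 f=0 a=1 b=1 h=1 d=0
  Δ1: clk:0→1
  Δ2: e:0→1
  Δ3: d:0→1
  (3Δ to stable)
t=1 Δ0: g=1 k=0 c=1 e=1 clk=1 j=1 f=0 a=1 b=1 h=1 d=1
  Δ1: clk:1→0
  (1Δ to stable)
t=2 Δ0: g=1 k=0 c=1 e=1 clk=0 j=1 f=0 a=1 b=1 h=1 d=1
  Δ1: clk:0→1
  (1Δ to stable)
t=3 Δ0: g=1 k=0 c=1 e=1 clk=1 j=1 f=0 a=1 b=1 h=1 d=1
  Δ1: clk:1→0, f:0→1
  Δ2: g:1→0, a:1→0
  Δ3: a:0→1, b:1→0
  Δ4: b:0→1
  (4Δ to stable)
t=4 Δ0: g=0 k=0 c=1 e=1 clk=0 j=1 f=1 a=1 b=1 h=1 d=1
  Δ1: clk:0→1
  (1Δ to stable)

yes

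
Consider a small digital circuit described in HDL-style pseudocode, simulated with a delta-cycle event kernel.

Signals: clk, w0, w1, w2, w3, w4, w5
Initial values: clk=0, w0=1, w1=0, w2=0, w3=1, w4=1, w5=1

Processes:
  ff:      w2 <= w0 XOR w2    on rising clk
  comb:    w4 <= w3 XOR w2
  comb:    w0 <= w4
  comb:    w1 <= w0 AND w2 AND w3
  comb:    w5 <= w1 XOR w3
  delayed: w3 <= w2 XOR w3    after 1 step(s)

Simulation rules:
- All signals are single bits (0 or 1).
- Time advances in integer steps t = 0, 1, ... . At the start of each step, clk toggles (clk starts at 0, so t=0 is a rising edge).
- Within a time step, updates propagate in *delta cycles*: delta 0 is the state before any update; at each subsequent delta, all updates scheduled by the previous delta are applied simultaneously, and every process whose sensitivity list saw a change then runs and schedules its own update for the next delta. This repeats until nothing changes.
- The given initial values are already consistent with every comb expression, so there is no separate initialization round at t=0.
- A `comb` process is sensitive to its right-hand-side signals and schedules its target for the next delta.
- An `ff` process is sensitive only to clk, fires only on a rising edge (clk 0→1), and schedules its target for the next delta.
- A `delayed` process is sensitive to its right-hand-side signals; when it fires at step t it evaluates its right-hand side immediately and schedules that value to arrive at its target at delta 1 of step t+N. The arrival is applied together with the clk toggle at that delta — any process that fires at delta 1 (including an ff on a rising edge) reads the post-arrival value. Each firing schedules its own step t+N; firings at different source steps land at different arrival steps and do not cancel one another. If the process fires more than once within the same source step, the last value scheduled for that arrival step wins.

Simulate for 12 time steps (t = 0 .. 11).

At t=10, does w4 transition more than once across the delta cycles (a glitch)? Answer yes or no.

t=0 Δ0: w4=1 w5=1 clk=0 w3=1 w0=1 w1=0 w2=0
  Δ1: clk:0→1
  Δ2: w2:0→1
  Δ3: w4:1→0, w1:0→1
  Δ4: w5:1→0, w0:1→0
  Δ5: w1:1→0
  Δ6: w5:0→1
  (6Δ to stable)
t=1 Δ0: w4=0 w5=1 clk=1 w3=1 w0=0 w1=0 w2=1
  Δ1: clk:1→0, w3:1→0
  Δ2: w4:0→1, w5:1→0
  Δ3: w0:0→1
  (3Δ to stable)
t=2 Δ0: w4=1 w5=0 clk=0 w3=0 w0=1 w1=0 w2=1
  Δ1: clk:0→1, w3:0→1
  Δ2: w4:1→0, w5:0→1, w1:0→1, w2:1→0
  Δ3: w4:0→1, w5:1→0, w0:1→0, w1:1→0
  Δ4: w5:0→1, w0:0→1
  (4Δ to stable)
t=3 Δ0: w4=1 w5=1 clk=1 w3=1 w0=1 w1=0 w2=0
  Δ1: clk:1→0
  (1Δ to stable)
t=4 Δ0: w4=1 w5=1 clk=0 w3=1 w0=1 w1=0 w2=0
  Δ1: clk:0→1
  Δ2: w2:0→1
  Δ3: w4:1→0, w1:0→1
  Δ4: w5:1→0, w0:1→0
  Δ5: w1:1→0
  Δ6: w5:0→1
  (6Δ to stable)
t=5 Δ0: w4=0 w5=1 clk=1 w3=1 w0=0 w1=0 w2=1
  Δ1: clk:1→0, w3:1→0
  Δ2: w4:0→1, w5:1→0
  Δ3: w0:0→1
  (3Δ to stable)
t=6 Δ0: w4=1 w5=0 clk=0 w3=0 w0=1 w1=0 w2=1
  Δ1: clk:0→1, w3:0→1
  Δ2: w4:1→0, w5:0→1, w1:0→1, w2:1→0
  Δ3: w4:0→1, w5:1→0, w0:1→0, w1:1→0
  Δ4: w5:0→1, w0:0→1
  (4Δ to stable)
t=7 Δ0: w4=1 w5=1 clk=1 w3=1 w0=1 w1=0 w2=0
  Δ1: clk:1→0
  (1Δ to stable)
t=8 Δ0: w4=1 w5=1 clk=0 w3=1 w0=1 w1=0 w2=0
  Δ1: clk:0→1
  Δ2: w2:0→1
  Δ3: w4:1→0, w1:0→1
  Δ4: w5:1→0, w0:1→0
  Δ5: w1:1→0
  Δ6: w5:0→1
  (6Δ to stable)
t=9 Δ0: w4=0 w5=1 clk=1 w3=1 w0=0 w1=0 w2=1
  Δ1: clk:1→0, w3:1→0
  Δ2: w4:0→1, w5:1→0
  Δ3: w0:0→1
  (3Δ to stable)
t=10 Δ0: w4=1 w5=0 clk=0 w3=0 w0=1 w1=0 w2=1
  Δ1: clk:0→1, w3:0→1
  Δ2: w4:1→0, w5:0→1, w1:0→1, w2:1→0
  Δ3: w4:0→1, w5:1→0, w0:1→0, w1:1→0
  Δ4: w5:0→1, w0:0→1
  (4Δ to stable)
t=11 Δ0: w4=1 w5=1 clk=1 w3=1 w0=1 w1=0 w2=0
  Δ1: clk:1→0
  (1Δ to stable)

yes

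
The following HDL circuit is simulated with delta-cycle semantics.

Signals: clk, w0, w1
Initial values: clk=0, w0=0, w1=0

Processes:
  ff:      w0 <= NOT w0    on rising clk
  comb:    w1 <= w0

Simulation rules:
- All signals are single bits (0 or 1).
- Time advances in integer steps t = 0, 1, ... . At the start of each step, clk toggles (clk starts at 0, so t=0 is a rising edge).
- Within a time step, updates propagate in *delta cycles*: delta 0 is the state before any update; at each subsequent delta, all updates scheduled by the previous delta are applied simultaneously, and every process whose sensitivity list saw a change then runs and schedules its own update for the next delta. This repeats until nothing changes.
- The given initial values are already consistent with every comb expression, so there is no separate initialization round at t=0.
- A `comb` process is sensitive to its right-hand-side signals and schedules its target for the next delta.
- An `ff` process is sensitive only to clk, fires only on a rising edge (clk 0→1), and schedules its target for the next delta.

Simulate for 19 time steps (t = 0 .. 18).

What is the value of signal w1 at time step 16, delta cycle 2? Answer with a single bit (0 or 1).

t0.Δ0 clk=0 w0=0 w1=0
t0.Δ1 clk=1 w0=0 w1=0
t0.Δ2 clk=1 w0=1 w1=0
t0.Δ3 clk=1 w0=1 w1=1
t1.Δ0 clk=1 w0=1 w1=1
t1.Δ1 clk=0 w0=1 w1=1
t2.Δ0 clk=0 w0=1 w1=1
t2.Δ1 clk=1 w0=1 w1=1
t2.Δ2 clk=1 w0=0 w1=1
t2.Δ3 clk=1 w0=0 w1=0
t3.Δ0 clk=1 w0=0 w1=0
t3.Δ1 clk=0 w0=0 w1=0
t4.Δ0 clk=0 w0=0 w1=0
t4.Δ1 clk=1 w0=0 w1=0
t4.Δ2 clk=1 w0=1 w1=0
t4.Δ3 clk=1 w0=1 w1=1
t5.Δ0 clk=1 w0=1 w1=1
t5.Δ1 clk=0 w0=1 w1=1
t6.Δ0 clk=0 w0=1 w1=1
t6.Δ1 clk=1 w0=1 w1=1
t6.Δ2 clk=1 w0=0 w1=1
t6.Δ3 clk=1 w0=0 w1=0
t7.Δ0 clk=1 w0=0 w1=0
t7.Δ1 clk=0 w0=0 w1=0
t8.Δ0 clk=0 w0=0 w1=0
t8.Δ1 clk=1 w0=0 w1=0
t8.Δ2 clk=1 w0=1 w1=0
t8.Δ3 clk=1 w0=1 w1=1
t9.Δ0 clk=1 w0=1 w1=1
t9.Δ1 clk=0 w0=1 w1=1
t10.Δ0 clk=0 w0=1 w1=1
t10.Δ1 clk=1 w0=1 w1=1
t10.Δ2 clk=1 w0=0 w1=1
t10.Δ3 clk=1 w0=0 w1=0
t11.Δ0 clk=1 w0=0 w1=0
t11.Δ1 clk=0 w0=0 w1=0
t12.Δ0 clk=0 w0=0 w1=0
t12.Δ1 clk=1 w0=0 w1=0
t12.Δ2 clk=1 w0=1 w1=0
t12.Δ3 clk=1 w0=1 w1=1
t13.Δ0 clk=1 w0=1 w1=1
t13.Δ1 clk=0 w0=1 w1=1
t14.Δ0 clk=0 w0=1 w1=1
t14.Δ1 clk=1 w0=1 w1=1
t14.Δ2 clk=1 w0=0 w1=1
t14.Δ3 clk=1 w0=0 w1=0
t15.Δ0 clk=1 w0=0 w1=0
t15.Δ1 clk=0 w0=0 w1=0
t16.Δ0 clk=0 w0=0 w1=0
t16.Δ1 clk=1 w0=0 w1=0
t16.Δ2 clk=1 w0=1 w1=0
t16.Δ3 clk=1 w0=1 w1=1
t17.Δ0 clk=1 w0=1 w1=1
t17.Δ1 clk=0 w0=1 w1=1
t18.Δ0 clk=0 w0=1 w1=1
t18.Δ1 clk=1 w0=1 w1=1
t18.Δ2 clk=1 w0=0 w1=1
t18.Δ3 clk=1 w0=0 w1=0

0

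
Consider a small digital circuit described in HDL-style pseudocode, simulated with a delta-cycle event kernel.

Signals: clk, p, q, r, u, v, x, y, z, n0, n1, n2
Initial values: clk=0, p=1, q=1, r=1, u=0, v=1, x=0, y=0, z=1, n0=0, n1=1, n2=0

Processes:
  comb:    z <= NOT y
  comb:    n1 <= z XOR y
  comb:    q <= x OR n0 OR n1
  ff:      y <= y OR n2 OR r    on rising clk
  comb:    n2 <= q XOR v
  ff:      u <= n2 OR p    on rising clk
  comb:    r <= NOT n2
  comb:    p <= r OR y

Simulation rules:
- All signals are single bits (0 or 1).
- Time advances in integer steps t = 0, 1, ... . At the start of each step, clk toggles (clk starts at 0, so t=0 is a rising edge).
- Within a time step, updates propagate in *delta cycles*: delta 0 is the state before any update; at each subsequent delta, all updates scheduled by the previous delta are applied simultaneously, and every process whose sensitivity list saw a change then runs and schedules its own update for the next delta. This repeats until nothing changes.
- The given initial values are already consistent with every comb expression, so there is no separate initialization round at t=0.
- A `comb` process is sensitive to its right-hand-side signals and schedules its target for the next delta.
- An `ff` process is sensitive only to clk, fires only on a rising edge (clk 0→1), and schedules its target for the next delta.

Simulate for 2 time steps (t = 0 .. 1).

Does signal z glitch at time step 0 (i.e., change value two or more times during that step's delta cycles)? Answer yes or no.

t=0 Δ0: z=1 n1=1 n0=0 q=1 x=0 clk=0 p=1 n2=0 y=0 u=0 v=1 r=1
  Δ1: clk:0→1
  Δ2: y:0→1, u:0→1
  Δ3: z:1→0, n1:1→0
  Δ4: n1:0→1, q:1→0
  Δ5: q:0→1, n2:0→1
  Δ6: n2:1→0, r:1→0
  Δ7: r:0→1
  (7Δ to stable)
t=1 Δ0: z=0 n1=1 n0=0 q=1 x=0 clk=1 p=1 n2=0 y=1 u=1 v=1 r=1
  Δ1: clk:1→0
  (1Δ to stable)

no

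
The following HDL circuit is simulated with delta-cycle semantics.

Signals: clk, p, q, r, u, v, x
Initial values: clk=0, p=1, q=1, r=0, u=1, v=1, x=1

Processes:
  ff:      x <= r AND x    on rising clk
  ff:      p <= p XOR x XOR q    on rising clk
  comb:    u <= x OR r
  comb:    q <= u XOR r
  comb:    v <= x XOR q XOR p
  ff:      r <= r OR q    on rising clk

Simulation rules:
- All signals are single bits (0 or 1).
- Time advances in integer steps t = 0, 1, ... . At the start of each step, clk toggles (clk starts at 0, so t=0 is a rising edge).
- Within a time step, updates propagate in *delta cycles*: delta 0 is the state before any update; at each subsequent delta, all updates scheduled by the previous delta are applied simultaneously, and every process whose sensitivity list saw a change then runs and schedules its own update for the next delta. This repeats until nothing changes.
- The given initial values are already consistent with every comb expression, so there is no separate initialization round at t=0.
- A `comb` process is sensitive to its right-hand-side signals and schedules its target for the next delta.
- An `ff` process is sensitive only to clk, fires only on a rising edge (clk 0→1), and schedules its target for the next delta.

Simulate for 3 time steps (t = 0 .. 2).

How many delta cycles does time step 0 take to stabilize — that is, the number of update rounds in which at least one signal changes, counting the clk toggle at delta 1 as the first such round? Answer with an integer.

t0.Δ0 p=1 v=1 r=0 u=1 clk=0 q=1 x=1
t0.Δ1 p=1 v=1 r=0 u=1 clk=1 q=1 x=1
t0.Δ2 p=1 v=1 r=1 u=1 clk=1 q=1 x=0
t0.Δ3 p=1 v=0 r=1 u=1 clk=1 q=0 x=0
t0.Δ4 p=1 v=1 r=1 u=1 clk=1 q=0 x=0
t1.Δ0 p=1 v=1 r=1 u=1 clk=1 q=0 x=0
t1.Δ1 p=1 v=1 r=1 u=1 clk=0 q=0 x=0
t2.Δ0 p=1 v=1 r=1 u=1 clk=0 q=0 x=0
t2.Δ1 p=1 v=1 r=1 u=1 clk=1 q=0 x=0

4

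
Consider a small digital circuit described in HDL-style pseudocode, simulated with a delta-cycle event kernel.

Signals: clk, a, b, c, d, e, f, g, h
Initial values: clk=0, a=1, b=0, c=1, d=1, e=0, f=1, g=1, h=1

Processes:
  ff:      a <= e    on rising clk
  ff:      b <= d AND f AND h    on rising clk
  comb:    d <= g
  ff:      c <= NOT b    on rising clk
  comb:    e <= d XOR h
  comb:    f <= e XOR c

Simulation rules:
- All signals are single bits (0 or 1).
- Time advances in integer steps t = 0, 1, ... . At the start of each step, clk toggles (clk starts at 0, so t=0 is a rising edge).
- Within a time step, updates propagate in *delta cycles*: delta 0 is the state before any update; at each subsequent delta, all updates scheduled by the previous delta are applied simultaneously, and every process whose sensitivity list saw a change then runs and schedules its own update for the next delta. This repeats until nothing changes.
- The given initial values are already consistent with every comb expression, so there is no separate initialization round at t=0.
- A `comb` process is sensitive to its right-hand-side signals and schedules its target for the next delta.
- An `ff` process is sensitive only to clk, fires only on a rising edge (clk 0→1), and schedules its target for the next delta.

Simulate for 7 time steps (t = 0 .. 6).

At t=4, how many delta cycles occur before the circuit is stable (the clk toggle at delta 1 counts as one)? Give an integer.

t=0 Δ0: e=0 clk=0 f=1 g=1 a=1 c=1 d=1 b=0 h=1
  Δ1: clk:0→1
  Δ2: a:1→0, b:0→1
  (2Δ to stable)
t=1 Δ0: e=0 clk=1 f=1 g=1 a=0 c=1 d=1 b=1 h=1
  Δ1: clk:1→0
  (1Δ to stable)
t=2 Δ0: e=0 clk=0 f=1 g=1 a=0 c=1 d=1 b=1 h=1
  Δ1: clk:0→1
  Δ2: c:1→0
  Δ3: f:1→0
  (3Δ to stable)
t=3 Δ0: e=0 clk=1 f=0 g=1 a=0 c=0 d=1 b=1 h=1
  Δ1: clk:1→0
  (1Δ to stable)
t=4 Δ0: e=0 clk=0 f=0 g=1 a=0 c=0 d=1 b=1 h=1
  Δ1: clk:0→1
  Δ2: b:1→0
  (2Δ to stable)
t=5 Δ0: e=0 clk=1 f=0 g=1 a=0 c=0 d=1 b=0 h=1
  Δ1: clk:1→0
  (1Δ to stable)
t=6 Δ0: e=0 clk=0 f=0 g=1 a=0 c=0 d=1 b=0 h=1
  Δ1: clk:0→1
  Δ2: c:0→1
  Δ3: f:0→1
  (3Δ to stable)

2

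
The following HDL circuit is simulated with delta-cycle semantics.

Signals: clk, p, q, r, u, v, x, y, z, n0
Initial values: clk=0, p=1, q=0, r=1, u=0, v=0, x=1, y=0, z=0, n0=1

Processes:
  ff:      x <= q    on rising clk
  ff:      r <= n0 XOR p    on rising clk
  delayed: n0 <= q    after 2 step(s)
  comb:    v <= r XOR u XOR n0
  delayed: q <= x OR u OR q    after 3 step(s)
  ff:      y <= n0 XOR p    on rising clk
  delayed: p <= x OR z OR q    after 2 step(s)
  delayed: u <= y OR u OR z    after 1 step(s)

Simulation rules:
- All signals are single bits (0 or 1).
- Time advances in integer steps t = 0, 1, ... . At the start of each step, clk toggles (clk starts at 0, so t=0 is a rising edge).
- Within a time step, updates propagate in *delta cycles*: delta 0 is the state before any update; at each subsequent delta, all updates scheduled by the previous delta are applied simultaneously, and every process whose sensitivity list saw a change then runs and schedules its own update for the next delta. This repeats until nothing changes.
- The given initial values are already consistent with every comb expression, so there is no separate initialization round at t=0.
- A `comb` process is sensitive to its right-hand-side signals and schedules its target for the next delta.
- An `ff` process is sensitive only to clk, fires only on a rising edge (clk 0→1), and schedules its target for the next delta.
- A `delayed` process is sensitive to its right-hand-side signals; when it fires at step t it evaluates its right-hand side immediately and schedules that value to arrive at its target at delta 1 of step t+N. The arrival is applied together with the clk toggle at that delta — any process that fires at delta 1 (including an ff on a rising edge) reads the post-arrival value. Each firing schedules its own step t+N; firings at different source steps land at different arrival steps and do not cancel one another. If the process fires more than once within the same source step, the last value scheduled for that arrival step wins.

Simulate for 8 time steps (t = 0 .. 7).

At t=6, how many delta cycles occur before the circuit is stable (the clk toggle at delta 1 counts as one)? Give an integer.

2

[bits: clk,x,p,r,q,y,u,z,v,n0]
t=0: Δ0=0111000001 Δ1=1111000001 Δ2=1010000001 Δ3=1010000011 | 3Δ
t=1: Δ0=1010000011 Δ1=0010000011 | 1Δ
t=2: Δ0=0010000011 Δ1=1000000011 Δ2=1001010011 Δ3=1001010001 | 3Δ
t=3: Δ0=1001010001 Δ1=0001011001 Δ2=0001011011 | 2Δ
t=4: Δ0=0001011011 Δ1=1001011011 | 1Δ
t=5: Δ0=1001011011 Δ1=0001011011 | 1Δ
t=6: Δ0=0001011011 Δ1=1001111011 Δ2=1101111011 | 2Δ
t=7: Δ0=1101111011 Δ1=0101111011 | 1Δ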